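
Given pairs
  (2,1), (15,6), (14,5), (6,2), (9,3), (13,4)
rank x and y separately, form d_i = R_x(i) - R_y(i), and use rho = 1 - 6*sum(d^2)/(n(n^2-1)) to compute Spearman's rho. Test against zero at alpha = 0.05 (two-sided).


Step 1: Rank x and y separately (midranks; no ties here).
rank(x): 2->1, 15->6, 14->5, 6->2, 9->3, 13->4
rank(y): 1->1, 6->6, 5->5, 2->2, 3->3, 4->4
Step 2: d_i = R_x(i) - R_y(i); compute d_i^2.
  (1-1)^2=0, (6-6)^2=0, (5-5)^2=0, (2-2)^2=0, (3-3)^2=0, (4-4)^2=0
sum(d^2) = 0.
Step 3: rho = 1 - 6*0 / (6*(6^2 - 1)) = 1 - 0/210 = 1.000000.
Step 5: Two-sided p-value from the t-distribution with 4 df = 0.000000.
Step 6: alpha = 0.05. reject H0.

rho = 1.0000, p = 0.000000, reject H0 at alpha = 0.05.


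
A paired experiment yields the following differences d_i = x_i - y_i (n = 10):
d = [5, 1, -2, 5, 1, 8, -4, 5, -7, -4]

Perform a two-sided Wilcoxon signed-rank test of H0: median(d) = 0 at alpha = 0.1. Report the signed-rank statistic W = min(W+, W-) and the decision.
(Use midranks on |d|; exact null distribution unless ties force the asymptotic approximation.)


Step 1: Drop any zero differences (none here) and take |d_i|.
|d| = [5, 1, 2, 5, 1, 8, 4, 5, 7, 4]
Step 2: Midrank |d_i| (ties get averaged ranks).
ranks: |5|->7, |1|->1.5, |2|->3, |5|->7, |1|->1.5, |8|->10, |4|->4.5, |5|->7, |7|->9, |4|->4.5
Step 3: Attach original signs; sum ranks with positive sign and with negative sign.
W+ = 7 + 1.5 + 7 + 1.5 + 10 + 7 = 34
W- = 3 + 4.5 + 9 + 4.5 = 21
(Check: W+ + W- = 55 should equal n(n+1)/2 = 55.)
Step 4: Test statistic W = min(W+, W-) = 21.
Step 5: Ties in |d|, so use the tie-corrected normal approximation.
        E[W] = n(n+1)/4 = 10*11/4 = 27.5.
        Tie groups: |d|=1 (t=2), |d|=4 (t=2), |d|=5 (t=3); sum(t^3 - t) = 36.
        Var[W] = n(n+1)(2n+1)/24 - sum(t^3-t)/48 = 2310/24 - 36/48 = 95.5.
        z = (W - E[W]) / sqrt(Var[W]) = (21 - 27.5) / 9.7724 = -0.6651.
        Two-sided p = 2*Phi(z) = 0.505962.
Step 6: alpha = 0.1. fail to reject H0.

W+ = 34, W- = 21, W = min = 21, p = 0.505962, fail to reject H0.


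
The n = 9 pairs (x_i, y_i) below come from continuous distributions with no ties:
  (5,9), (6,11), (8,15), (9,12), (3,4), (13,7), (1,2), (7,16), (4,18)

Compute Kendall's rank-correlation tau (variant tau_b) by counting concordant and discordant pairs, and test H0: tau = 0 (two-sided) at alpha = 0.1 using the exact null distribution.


Step 1: Enumerate the 36 unordered pairs (i,j) with i<j and classify each by sign(x_j-x_i) * sign(y_j-y_i).
  (1,2):dx=+1,dy=+2->C; (1,3):dx=+3,dy=+6->C; (1,4):dx=+4,dy=+3->C; (1,5):dx=-2,dy=-5->C
  (1,6):dx=+8,dy=-2->D; (1,7):dx=-4,dy=-7->C; (1,8):dx=+2,dy=+7->C; (1,9):dx=-1,dy=+9->D
  (2,3):dx=+2,dy=+4->C; (2,4):dx=+3,dy=+1->C; (2,5):dx=-3,dy=-7->C; (2,6):dx=+7,dy=-4->D
  (2,7):dx=-5,dy=-9->C; (2,8):dx=+1,dy=+5->C; (2,9):dx=-2,dy=+7->D; (3,4):dx=+1,dy=-3->D
  (3,5):dx=-5,dy=-11->C; (3,6):dx=+5,dy=-8->D; (3,7):dx=-7,dy=-13->C; (3,8):dx=-1,dy=+1->D
  (3,9):dx=-4,dy=+3->D; (4,5):dx=-6,dy=-8->C; (4,6):dx=+4,dy=-5->D; (4,7):dx=-8,dy=-10->C
  (4,8):dx=-2,dy=+4->D; (4,9):dx=-5,dy=+6->D; (5,6):dx=+10,dy=+3->C; (5,7):dx=-2,dy=-2->C
  (5,8):dx=+4,dy=+12->C; (5,9):dx=+1,dy=+14->C; (6,7):dx=-12,dy=-5->C; (6,8):dx=-6,dy=+9->D
  (6,9):dx=-9,dy=+11->D; (7,8):dx=+6,dy=+14->C; (7,9):dx=+3,dy=+16->C; (8,9):dx=-3,dy=+2->D
Step 2: C = 22, D = 14, total pairs = 36.
Step 3: tau = (C - D)/(n(n-1)/2) = (22 - 14)/36 = 0.222222.
Step 4: Exact two-sided p-value (enumerate n! = 362880 permutations of y under H0): p = 0.476709.
Step 5: alpha = 0.1. fail to reject H0.

tau_b = 0.2222 (C=22, D=14), p = 0.476709, fail to reject H0.


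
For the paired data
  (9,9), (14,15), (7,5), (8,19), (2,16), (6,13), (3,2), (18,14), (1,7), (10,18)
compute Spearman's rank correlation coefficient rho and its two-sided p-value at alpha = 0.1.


Step 1: Rank x and y separately (midranks; no ties here).
rank(x): 9->7, 14->9, 7->5, 8->6, 2->2, 6->4, 3->3, 18->10, 1->1, 10->8
rank(y): 9->4, 15->7, 5->2, 19->10, 16->8, 13->5, 2->1, 14->6, 7->3, 18->9
Step 2: d_i = R_x(i) - R_y(i); compute d_i^2.
  (7-4)^2=9, (9-7)^2=4, (5-2)^2=9, (6-10)^2=16, (2-8)^2=36, (4-5)^2=1, (3-1)^2=4, (10-6)^2=16, (1-3)^2=4, (8-9)^2=1
sum(d^2) = 100.
Step 3: rho = 1 - 6*100 / (10*(10^2 - 1)) = 1 - 600/990 = 0.393939.
Step 4: Under H0, t = rho * sqrt((n-2)/(1-rho^2)) = 1.2123 ~ t(8).
Step 5: Two-sided p-value from the t-distribution with 8 df = 0.259998.
Step 6: alpha = 0.1. fail to reject H0.

rho = 0.3939, p = 0.259998, fail to reject H0 at alpha = 0.1.


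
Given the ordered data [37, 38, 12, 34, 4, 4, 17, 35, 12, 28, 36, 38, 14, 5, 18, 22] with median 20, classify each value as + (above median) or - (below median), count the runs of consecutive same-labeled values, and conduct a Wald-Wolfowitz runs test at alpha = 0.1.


Step 1: Compute median = 20; label A = above, B = below.
Labels in order: AABABBBABAAABBBA  (n_A = 8, n_B = 8)
Step 2: Count runs R = 9.
Step 3: Under H0 (random ordering), E[R] = 2*n_A*n_B/(n_A+n_B) + 1 = 2*8*8/16 + 1 = 9.0000.
        Var[R] = 2*n_A*n_B*(2*n_A*n_B - n_A - n_B) / ((n_A+n_B)^2 * (n_A+n_B-1)) = 14336/3840 = 3.7333.
        SD[R] = 1.9322.
Step 4: R = E[R], so z = 0 with no continuity correction.
Step 5: Two-sided p-value via normal approximation = 2*(1 - Phi(|z|)) = 1.000000.
Step 6: alpha = 0.1. fail to reject H0.

R = 9, z = 0.0000, p = 1.000000, fail to reject H0.


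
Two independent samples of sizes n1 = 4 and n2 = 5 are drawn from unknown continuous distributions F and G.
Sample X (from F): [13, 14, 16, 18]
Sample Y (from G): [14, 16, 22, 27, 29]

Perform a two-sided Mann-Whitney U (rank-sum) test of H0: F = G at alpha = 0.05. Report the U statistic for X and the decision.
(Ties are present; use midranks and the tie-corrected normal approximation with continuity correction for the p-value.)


Step 1: Combine and sort all 9 observations; assign midranks.
sorted (value, group): (13,X), (14,X), (14,Y), (16,X), (16,Y), (18,X), (22,Y), (27,Y), (29,Y)
ranks: 13->1, 14->2.5, 14->2.5, 16->4.5, 16->4.5, 18->6, 22->7, 27->8, 29->9
Step 2: Rank sum for X: R1 = 1 + 2.5 + 4.5 + 6 = 14.
Step 3: U_X = R1 - n1(n1+1)/2 = 14 - 4*5/2 = 14 - 10 = 4.
       U_Y = n1*n2 - U_X = 20 - 4 = 16.
Step 4: Ties are present, so use the tie-corrected normal approximation (with continuity correction) for the p-value.
Step 5: p-value = 0.174277; compare to alpha = 0.05. fail to reject H0.

U_X = 4, p = 0.174277, fail to reject H0 at alpha = 0.05.


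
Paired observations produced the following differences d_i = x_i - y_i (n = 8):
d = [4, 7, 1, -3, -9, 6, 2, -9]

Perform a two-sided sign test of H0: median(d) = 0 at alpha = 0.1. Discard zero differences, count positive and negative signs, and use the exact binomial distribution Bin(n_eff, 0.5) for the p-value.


Step 1: Discard zero differences. Original n = 8; n_eff = number of nonzero differences = 8.
Nonzero differences (with sign): +4, +7, +1, -3, -9, +6, +2, -9
Step 2: Count signs: positive = 5, negative = 3.
Step 3: Under H0: P(positive) = 0.5, so the number of positives S ~ Bin(8, 0.5).
Step 4: Two-sided exact p-value = sum of Bin(8,0.5) probabilities at or below the observed probability = 0.726562.
Step 5: alpha = 0.1. fail to reject H0.

n_eff = 8, pos = 5, neg = 3, p = 0.726562, fail to reject H0.


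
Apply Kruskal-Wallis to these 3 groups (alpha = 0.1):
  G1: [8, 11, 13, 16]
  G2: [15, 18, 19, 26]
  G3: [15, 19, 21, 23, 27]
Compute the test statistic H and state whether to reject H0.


Step 1: Combine all N = 13 observations and assign midranks.
sorted (value, group, rank): (8,G1,1), (11,G1,2), (13,G1,3), (15,G2,4.5), (15,G3,4.5), (16,G1,6), (18,G2,7), (19,G2,8.5), (19,G3,8.5), (21,G3,10), (23,G3,11), (26,G2,12), (27,G3,13)
Step 2: Sum ranks within each group.
R_1 = 12 (n_1 = 4)
R_2 = 32 (n_2 = 4)
R_3 = 47 (n_3 = 5)
Step 3: H = 12/(N(N+1)) * sum(R_i^2/n_i) - 3(N+1)
     = 12/(13*14) * (12^2/4 + 32^2/4 + 47^2/5) - 3*14
     = 0.065934 * 733.8 - 42
     = 6.382418.
Step 4: Ties present; correction factor C = 1 - 12/(13^3 - 13) = 0.994505. Corrected H = 6.382418 / 0.994505 = 6.417680.
Step 5: Under H0, H ~ chi^2(2); p-value = 0.040403.
Step 6: alpha = 0.1. reject H0.

H = 6.4177, df = 2, p = 0.040403, reject H0.


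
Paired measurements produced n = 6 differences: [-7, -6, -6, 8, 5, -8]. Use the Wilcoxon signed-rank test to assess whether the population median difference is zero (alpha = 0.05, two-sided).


Step 1: Drop any zero differences (none here) and take |d_i|.
|d| = [7, 6, 6, 8, 5, 8]
Step 2: Midrank |d_i| (ties get averaged ranks).
ranks: |7|->4, |6|->2.5, |6|->2.5, |8|->5.5, |5|->1, |8|->5.5
Step 3: Attach original signs; sum ranks with positive sign and with negative sign.
W+ = 5.5 + 1 = 6.5
W- = 4 + 2.5 + 2.5 + 5.5 = 14.5
(Check: W+ + W- = 21 should equal n(n+1)/2 = 21.)
Step 4: Test statistic W = min(W+, W-) = 6.5.
Step 5: Ties in |d|, so use the tie-corrected normal approximation.
        E[W] = n(n+1)/4 = 6*7/4 = 10.5.
        Tie groups: |d|=6 (t=2), |d|=8 (t=2); sum(t^3 - t) = 12.
        Var[W] = n(n+1)(2n+1)/24 - sum(t^3-t)/48 = 546/24 - 12/48 = 22.5.
        z = (W - E[W]) / sqrt(Var[W]) = (6.5 - 10.5) / 4.7434 = -0.8433.
        Two-sided p = 2*Phi(z) = 0.399075.
Step 6: alpha = 0.05. fail to reject H0.

W+ = 6.5, W- = 14.5, W = min = 6.5, p = 0.399075, fail to reject H0.


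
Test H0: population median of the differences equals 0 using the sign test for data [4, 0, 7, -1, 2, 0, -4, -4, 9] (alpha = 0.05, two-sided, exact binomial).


Step 1: Discard zero differences. Original n = 9; n_eff = number of nonzero differences = 7.
Nonzero differences (with sign): +4, +7, -1, +2, -4, -4, +9
Step 2: Count signs: positive = 4, negative = 3.
Step 3: Under H0: P(positive) = 0.5, so the number of positives S ~ Bin(7, 0.5).
Step 4: Two-sided exact p-value = sum of Bin(7,0.5) probabilities at or below the observed probability = 1.000000.
Step 5: alpha = 0.05. fail to reject H0.

n_eff = 7, pos = 4, neg = 3, p = 1.000000, fail to reject H0.


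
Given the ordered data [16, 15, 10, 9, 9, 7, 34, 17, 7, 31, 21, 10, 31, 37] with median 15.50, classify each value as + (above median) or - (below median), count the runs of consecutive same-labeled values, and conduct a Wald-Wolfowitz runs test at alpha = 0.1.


Step 1: Compute median = 15.50; label A = above, B = below.
Labels in order: ABBBBBAABAABAA  (n_A = 7, n_B = 7)
Step 2: Count runs R = 7.
Step 3: Under H0 (random ordering), E[R] = 2*n_A*n_B/(n_A+n_B) + 1 = 2*7*7/14 + 1 = 8.0000.
        Var[R] = 2*n_A*n_B*(2*n_A*n_B - n_A - n_B) / ((n_A+n_B)^2 * (n_A+n_B-1)) = 8232/2548 = 3.2308.
        SD[R] = 1.7974.
Step 4: Continuity-corrected z = (R + 0.5 - E[R]) / SD[R] = (7 + 0.5 - 8.0000) / 1.7974 = -0.2782.
Step 5: Two-sided p-value via normal approximation = 2*(1 - Phi(|z|)) = 0.780879.
Step 6: alpha = 0.1. fail to reject H0.

R = 7, z = -0.2782, p = 0.780879, fail to reject H0.


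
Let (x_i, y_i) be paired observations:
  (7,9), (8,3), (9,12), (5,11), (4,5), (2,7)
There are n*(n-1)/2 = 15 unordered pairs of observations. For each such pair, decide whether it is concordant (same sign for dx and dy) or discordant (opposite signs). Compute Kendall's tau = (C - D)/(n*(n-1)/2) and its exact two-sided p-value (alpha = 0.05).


Step 1: Enumerate the 15 unordered pairs (i,j) with i<j and classify each by sign(x_j-x_i) * sign(y_j-y_i).
  (1,2):dx=+1,dy=-6->D; (1,3):dx=+2,dy=+3->C; (1,4):dx=-2,dy=+2->D; (1,5):dx=-3,dy=-4->C
  (1,6):dx=-5,dy=-2->C; (2,3):dx=+1,dy=+9->C; (2,4):dx=-3,dy=+8->D; (2,5):dx=-4,dy=+2->D
  (2,6):dx=-6,dy=+4->D; (3,4):dx=-4,dy=-1->C; (3,5):dx=-5,dy=-7->C; (3,6):dx=-7,dy=-5->C
  (4,5):dx=-1,dy=-6->C; (4,6):dx=-3,dy=-4->C; (5,6):dx=-2,dy=+2->D
Step 2: C = 9, D = 6, total pairs = 15.
Step 3: tau = (C - D)/(n(n-1)/2) = (9 - 6)/15 = 0.200000.
Step 4: Exact two-sided p-value (enumerate n! = 720 permutations of y under H0): p = 0.719444.
Step 5: alpha = 0.05. fail to reject H0.

tau_b = 0.2000 (C=9, D=6), p = 0.719444, fail to reject H0.


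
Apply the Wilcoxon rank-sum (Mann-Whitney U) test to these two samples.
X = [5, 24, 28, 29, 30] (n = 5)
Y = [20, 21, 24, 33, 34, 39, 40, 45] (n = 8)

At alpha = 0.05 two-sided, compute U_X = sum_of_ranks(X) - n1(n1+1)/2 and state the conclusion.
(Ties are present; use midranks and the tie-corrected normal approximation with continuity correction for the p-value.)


Step 1: Combine and sort all 13 observations; assign midranks.
sorted (value, group): (5,X), (20,Y), (21,Y), (24,X), (24,Y), (28,X), (29,X), (30,X), (33,Y), (34,Y), (39,Y), (40,Y), (45,Y)
ranks: 5->1, 20->2, 21->3, 24->4.5, 24->4.5, 28->6, 29->7, 30->8, 33->9, 34->10, 39->11, 40->12, 45->13
Step 2: Rank sum for X: R1 = 1 + 4.5 + 6 + 7 + 8 = 26.5.
Step 3: U_X = R1 - n1(n1+1)/2 = 26.5 - 5*6/2 = 26.5 - 15 = 11.5.
       U_Y = n1*n2 - U_X = 40 - 11.5 = 28.5.
Step 4: Ties are present, so use the tie-corrected normal approximation (with continuity correction) for the p-value.
Step 5: p-value = 0.240919; compare to alpha = 0.05. fail to reject H0.

U_X = 11.5, p = 0.240919, fail to reject H0 at alpha = 0.05.


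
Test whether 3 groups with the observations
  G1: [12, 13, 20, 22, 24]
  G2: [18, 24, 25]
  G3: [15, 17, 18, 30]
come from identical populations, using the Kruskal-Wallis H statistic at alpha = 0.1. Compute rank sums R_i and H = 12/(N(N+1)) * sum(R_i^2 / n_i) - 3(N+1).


Step 1: Combine all N = 12 observations and assign midranks.
sorted (value, group, rank): (12,G1,1), (13,G1,2), (15,G3,3), (17,G3,4), (18,G2,5.5), (18,G3,5.5), (20,G1,7), (22,G1,8), (24,G1,9.5), (24,G2,9.5), (25,G2,11), (30,G3,12)
Step 2: Sum ranks within each group.
R_1 = 27.5 (n_1 = 5)
R_2 = 26 (n_2 = 3)
R_3 = 24.5 (n_3 = 4)
Step 3: H = 12/(N(N+1)) * sum(R_i^2/n_i) - 3(N+1)
     = 12/(12*13) * (27.5^2/5 + 26^2/3 + 24.5^2/4) - 3*13
     = 0.076923 * 526.646 - 39
     = 1.511218.
Step 4: Ties present; correction factor C = 1 - 12/(12^3 - 12) = 0.993007. Corrected H = 1.511218 / 0.993007 = 1.521860.
Step 5: Under H0, H ~ chi^2(2); p-value = 0.467232.
Step 6: alpha = 0.1. fail to reject H0.

H = 1.5219, df = 2, p = 0.467232, fail to reject H0.


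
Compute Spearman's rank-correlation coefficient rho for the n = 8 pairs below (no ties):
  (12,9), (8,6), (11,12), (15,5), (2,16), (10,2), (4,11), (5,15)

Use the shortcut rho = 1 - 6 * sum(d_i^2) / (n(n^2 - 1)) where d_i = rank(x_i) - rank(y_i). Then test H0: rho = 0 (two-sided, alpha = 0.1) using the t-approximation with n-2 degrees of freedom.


Step 1: Rank x and y separately (midranks; no ties here).
rank(x): 12->7, 8->4, 11->6, 15->8, 2->1, 10->5, 4->2, 5->3
rank(y): 9->4, 6->3, 12->6, 5->2, 16->8, 2->1, 11->5, 15->7
Step 2: d_i = R_x(i) - R_y(i); compute d_i^2.
  (7-4)^2=9, (4-3)^2=1, (6-6)^2=0, (8-2)^2=36, (1-8)^2=49, (5-1)^2=16, (2-5)^2=9, (3-7)^2=16
sum(d^2) = 136.
Step 3: rho = 1 - 6*136 / (8*(8^2 - 1)) = 1 - 816/504 = -0.619048.
Step 4: Under H0, t = rho * sqrt((n-2)/(1-rho^2)) = -1.9308 ~ t(6).
Step 5: Two-sided p-value from the t-distribution with 6 df = 0.101733.
Step 6: alpha = 0.1. fail to reject H0.

rho = -0.6190, p = 0.101733, fail to reject H0 at alpha = 0.1.


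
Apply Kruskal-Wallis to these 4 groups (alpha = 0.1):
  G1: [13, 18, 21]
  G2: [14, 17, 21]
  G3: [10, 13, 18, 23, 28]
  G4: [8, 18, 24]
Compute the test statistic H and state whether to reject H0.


Step 1: Combine all N = 14 observations and assign midranks.
sorted (value, group, rank): (8,G4,1), (10,G3,2), (13,G1,3.5), (13,G3,3.5), (14,G2,5), (17,G2,6), (18,G1,8), (18,G3,8), (18,G4,8), (21,G1,10.5), (21,G2,10.5), (23,G3,12), (24,G4,13), (28,G3,14)
Step 2: Sum ranks within each group.
R_1 = 22 (n_1 = 3)
R_2 = 21.5 (n_2 = 3)
R_3 = 39.5 (n_3 = 5)
R_4 = 22 (n_4 = 3)
Step 3: H = 12/(N(N+1)) * sum(R_i^2/n_i) - 3(N+1)
     = 12/(14*15) * (22^2/3 + 21.5^2/3 + 39.5^2/5 + 22^2/3) - 3*15
     = 0.057143 * 788.8 - 45
     = 0.074286.
Step 4: Ties present; correction factor C = 1 - 36/(14^3 - 14) = 0.986813. Corrected H = 0.074286 / 0.986813 = 0.075278.
Step 5: Under H0, H ~ chi^2(3); p-value = 0.994629.
Step 6: alpha = 0.1. fail to reject H0.

H = 0.0753, df = 3, p = 0.994629, fail to reject H0.


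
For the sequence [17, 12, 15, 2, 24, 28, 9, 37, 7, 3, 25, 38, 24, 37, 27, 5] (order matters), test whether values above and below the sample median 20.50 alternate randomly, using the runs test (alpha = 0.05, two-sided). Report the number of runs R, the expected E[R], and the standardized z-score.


Step 1: Compute median = 20.50; label A = above, B = below.
Labels in order: BBBBAABABBAAAAAB  (n_A = 8, n_B = 8)
Step 2: Count runs R = 7.
Step 3: Under H0 (random ordering), E[R] = 2*n_A*n_B/(n_A+n_B) + 1 = 2*8*8/16 + 1 = 9.0000.
        Var[R] = 2*n_A*n_B*(2*n_A*n_B - n_A - n_B) / ((n_A+n_B)^2 * (n_A+n_B-1)) = 14336/3840 = 3.7333.
        SD[R] = 1.9322.
Step 4: Continuity-corrected z = (R + 0.5 - E[R]) / SD[R] = (7 + 0.5 - 9.0000) / 1.9322 = -0.7763.
Step 5: Two-sided p-value via normal approximation = 2*(1 - Phi(|z|)) = 0.437558.
Step 6: alpha = 0.05. fail to reject H0.

R = 7, z = -0.7763, p = 0.437558, fail to reject H0.


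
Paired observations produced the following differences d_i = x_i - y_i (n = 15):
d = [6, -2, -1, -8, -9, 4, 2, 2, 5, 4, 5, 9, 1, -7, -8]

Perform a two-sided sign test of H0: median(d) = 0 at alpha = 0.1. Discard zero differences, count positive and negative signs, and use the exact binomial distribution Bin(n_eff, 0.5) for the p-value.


Step 1: Discard zero differences. Original n = 15; n_eff = number of nonzero differences = 15.
Nonzero differences (with sign): +6, -2, -1, -8, -9, +4, +2, +2, +5, +4, +5, +9, +1, -7, -8
Step 2: Count signs: positive = 9, negative = 6.
Step 3: Under H0: P(positive) = 0.5, so the number of positives S ~ Bin(15, 0.5).
Step 4: Two-sided exact p-value = sum of Bin(15,0.5) probabilities at or below the observed probability = 0.607239.
Step 5: alpha = 0.1. fail to reject H0.

n_eff = 15, pos = 9, neg = 6, p = 0.607239, fail to reject H0.


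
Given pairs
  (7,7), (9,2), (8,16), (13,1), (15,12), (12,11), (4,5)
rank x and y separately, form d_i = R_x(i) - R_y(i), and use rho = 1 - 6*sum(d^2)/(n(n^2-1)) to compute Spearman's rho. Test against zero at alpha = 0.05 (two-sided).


Step 1: Rank x and y separately (midranks; no ties here).
rank(x): 7->2, 9->4, 8->3, 13->6, 15->7, 12->5, 4->1
rank(y): 7->4, 2->2, 16->7, 1->1, 12->6, 11->5, 5->3
Step 2: d_i = R_x(i) - R_y(i); compute d_i^2.
  (2-4)^2=4, (4-2)^2=4, (3-7)^2=16, (6-1)^2=25, (7-6)^2=1, (5-5)^2=0, (1-3)^2=4
sum(d^2) = 54.
Step 3: rho = 1 - 6*54 / (7*(7^2 - 1)) = 1 - 324/336 = 0.035714.
Step 4: Under H0, t = rho * sqrt((n-2)/(1-rho^2)) = 0.0799 ~ t(5).
Step 5: Two-sided p-value from the t-distribution with 5 df = 0.939408.
Step 6: alpha = 0.05. fail to reject H0.

rho = 0.0357, p = 0.939408, fail to reject H0 at alpha = 0.05.


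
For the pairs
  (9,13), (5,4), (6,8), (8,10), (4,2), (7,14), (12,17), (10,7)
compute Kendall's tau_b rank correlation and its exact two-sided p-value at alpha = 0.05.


Step 1: Enumerate the 28 unordered pairs (i,j) with i<j and classify each by sign(x_j-x_i) * sign(y_j-y_i).
  (1,2):dx=-4,dy=-9->C; (1,3):dx=-3,dy=-5->C; (1,4):dx=-1,dy=-3->C; (1,5):dx=-5,dy=-11->C
  (1,6):dx=-2,dy=+1->D; (1,7):dx=+3,dy=+4->C; (1,8):dx=+1,dy=-6->D; (2,3):dx=+1,dy=+4->C
  (2,4):dx=+3,dy=+6->C; (2,5):dx=-1,dy=-2->C; (2,6):dx=+2,dy=+10->C; (2,7):dx=+7,dy=+13->C
  (2,8):dx=+5,dy=+3->C; (3,4):dx=+2,dy=+2->C; (3,5):dx=-2,dy=-6->C; (3,6):dx=+1,dy=+6->C
  (3,7):dx=+6,dy=+9->C; (3,8):dx=+4,dy=-1->D; (4,5):dx=-4,dy=-8->C; (4,6):dx=-1,dy=+4->D
  (4,7):dx=+4,dy=+7->C; (4,8):dx=+2,dy=-3->D; (5,6):dx=+3,dy=+12->C; (5,7):dx=+8,dy=+15->C
  (5,8):dx=+6,dy=+5->C; (6,7):dx=+5,dy=+3->C; (6,8):dx=+3,dy=-7->D; (7,8):dx=-2,dy=-10->C
Step 2: C = 22, D = 6, total pairs = 28.
Step 3: tau = (C - D)/(n(n-1)/2) = (22 - 6)/28 = 0.571429.
Step 4: Exact two-sided p-value (enumerate n! = 40320 permutations of y under H0): p = 0.061012.
Step 5: alpha = 0.05. fail to reject H0.

tau_b = 0.5714 (C=22, D=6), p = 0.061012, fail to reject H0.


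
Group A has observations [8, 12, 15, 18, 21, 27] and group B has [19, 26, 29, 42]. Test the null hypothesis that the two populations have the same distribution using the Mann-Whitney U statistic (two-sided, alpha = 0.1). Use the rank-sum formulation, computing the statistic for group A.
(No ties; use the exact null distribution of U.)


Step 1: Combine and sort all 10 observations; assign midranks.
sorted (value, group): (8,X), (12,X), (15,X), (18,X), (19,Y), (21,X), (26,Y), (27,X), (29,Y), (42,Y)
ranks: 8->1, 12->2, 15->3, 18->4, 19->5, 21->6, 26->7, 27->8, 29->9, 42->10
Step 2: Rank sum for X: R1 = 1 + 2 + 3 + 4 + 6 + 8 = 24.
Step 3: U_X = R1 - n1(n1+1)/2 = 24 - 6*7/2 = 24 - 21 = 3.
       U_Y = n1*n2 - U_X = 24 - 3 = 21.
Step 4: No ties, so the exact null distribution of U (based on enumerating the C(10,6) = 210 equally likely rank assignments) gives the two-sided p-value.
Step 5: p-value = 0.066667; compare to alpha = 0.1. reject H0.

U_X = 3, p = 0.066667, reject H0 at alpha = 0.1.


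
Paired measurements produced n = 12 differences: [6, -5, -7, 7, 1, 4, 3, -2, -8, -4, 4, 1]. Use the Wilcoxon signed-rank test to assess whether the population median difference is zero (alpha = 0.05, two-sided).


Step 1: Drop any zero differences (none here) and take |d_i|.
|d| = [6, 5, 7, 7, 1, 4, 3, 2, 8, 4, 4, 1]
Step 2: Midrank |d_i| (ties get averaged ranks).
ranks: |6|->9, |5|->8, |7|->10.5, |7|->10.5, |1|->1.5, |4|->6, |3|->4, |2|->3, |8|->12, |4|->6, |4|->6, |1|->1.5
Step 3: Attach original signs; sum ranks with positive sign and with negative sign.
W+ = 9 + 10.5 + 1.5 + 6 + 4 + 6 + 1.5 = 38.5
W- = 8 + 10.5 + 3 + 12 + 6 = 39.5
(Check: W+ + W- = 78 should equal n(n+1)/2 = 78.)
Step 4: Test statistic W = min(W+, W-) = 38.5.
Step 5: Ties in |d|, so use the tie-corrected normal approximation.
        E[W] = n(n+1)/4 = 12*13/4 = 39.
        Tie groups: |d|=1 (t=2), |d|=4 (t=3), |d|=7 (t=2); sum(t^3 - t) = 36.
        Var[W] = n(n+1)(2n+1)/24 - sum(t^3-t)/48 = 3900/24 - 36/48 = 161.75.
        z = (W - E[W]) / sqrt(Var[W]) = (38.5 - 39) / 12.7181 = -0.0393.
        Two-sided p = 2*Phi(z) = 0.968640.
Step 6: alpha = 0.05. fail to reject H0.

W+ = 38.5, W- = 39.5, W = min = 38.5, p = 0.968640, fail to reject H0.


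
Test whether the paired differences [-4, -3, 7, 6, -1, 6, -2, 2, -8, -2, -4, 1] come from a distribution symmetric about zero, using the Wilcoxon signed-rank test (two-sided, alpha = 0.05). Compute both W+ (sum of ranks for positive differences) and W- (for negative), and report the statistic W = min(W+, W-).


Step 1: Drop any zero differences (none here) and take |d_i|.
|d| = [4, 3, 7, 6, 1, 6, 2, 2, 8, 2, 4, 1]
Step 2: Midrank |d_i| (ties get averaged ranks).
ranks: |4|->7.5, |3|->6, |7|->11, |6|->9.5, |1|->1.5, |6|->9.5, |2|->4, |2|->4, |8|->12, |2|->4, |4|->7.5, |1|->1.5
Step 3: Attach original signs; sum ranks with positive sign and with negative sign.
W+ = 11 + 9.5 + 9.5 + 4 + 1.5 = 35.5
W- = 7.5 + 6 + 1.5 + 4 + 12 + 4 + 7.5 = 42.5
(Check: W+ + W- = 78 should equal n(n+1)/2 = 78.)
Step 4: Test statistic W = min(W+, W-) = 35.5.
Step 5: Ties in |d|, so use the tie-corrected normal approximation.
        E[W] = n(n+1)/4 = 12*13/4 = 39.
        Tie groups: |d|=1 (t=2), |d|=2 (t=3), |d|=4 (t=2), |d|=6 (t=2); sum(t^3 - t) = 42.
        Var[W] = n(n+1)(2n+1)/24 - sum(t^3-t)/48 = 3900/24 - 42/48 = 161.625.
        z = (W - E[W]) / sqrt(Var[W]) = (35.5 - 39) / 12.7132 = -0.2753.
        Two-sided p = 2*Phi(z) = 0.783082.
Step 6: alpha = 0.05. fail to reject H0.

W+ = 35.5, W- = 42.5, W = min = 35.5, p = 0.783082, fail to reject H0.


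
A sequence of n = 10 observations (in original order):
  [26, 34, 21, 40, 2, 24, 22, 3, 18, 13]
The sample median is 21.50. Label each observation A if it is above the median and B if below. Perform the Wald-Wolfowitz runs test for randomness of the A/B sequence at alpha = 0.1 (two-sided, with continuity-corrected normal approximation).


Step 1: Compute median = 21.50; label A = above, B = below.
Labels in order: AABABAABBB  (n_A = 5, n_B = 5)
Step 2: Count runs R = 6.
Step 3: Under H0 (random ordering), E[R] = 2*n_A*n_B/(n_A+n_B) + 1 = 2*5*5/10 + 1 = 6.0000.
        Var[R] = 2*n_A*n_B*(2*n_A*n_B - n_A - n_B) / ((n_A+n_B)^2 * (n_A+n_B-1)) = 2000/900 = 2.2222.
        SD[R] = 1.4907.
Step 4: R = E[R], so z = 0 with no continuity correction.
Step 5: Two-sided p-value via normal approximation = 2*(1 - Phi(|z|)) = 1.000000.
Step 6: alpha = 0.1. fail to reject H0.

R = 6, z = 0.0000, p = 1.000000, fail to reject H0.


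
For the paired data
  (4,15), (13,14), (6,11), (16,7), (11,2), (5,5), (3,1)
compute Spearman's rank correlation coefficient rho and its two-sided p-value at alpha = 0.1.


Step 1: Rank x and y separately (midranks; no ties here).
rank(x): 4->2, 13->6, 6->4, 16->7, 11->5, 5->3, 3->1
rank(y): 15->7, 14->6, 11->5, 7->4, 2->2, 5->3, 1->1
Step 2: d_i = R_x(i) - R_y(i); compute d_i^2.
  (2-7)^2=25, (6-6)^2=0, (4-5)^2=1, (7-4)^2=9, (5-2)^2=9, (3-3)^2=0, (1-1)^2=0
sum(d^2) = 44.
Step 3: rho = 1 - 6*44 / (7*(7^2 - 1)) = 1 - 264/336 = 0.214286.
Step 4: Under H0, t = rho * sqrt((n-2)/(1-rho^2)) = 0.4906 ~ t(5).
Step 5: Two-sided p-value from the t-distribution with 5 df = 0.644512.
Step 6: alpha = 0.1. fail to reject H0.

rho = 0.2143, p = 0.644512, fail to reject H0 at alpha = 0.1.


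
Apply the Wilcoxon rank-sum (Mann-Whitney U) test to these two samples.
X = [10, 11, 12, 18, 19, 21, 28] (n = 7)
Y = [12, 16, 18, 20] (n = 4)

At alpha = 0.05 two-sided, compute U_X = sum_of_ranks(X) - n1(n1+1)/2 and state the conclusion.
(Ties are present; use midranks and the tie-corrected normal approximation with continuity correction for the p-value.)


Step 1: Combine and sort all 11 observations; assign midranks.
sorted (value, group): (10,X), (11,X), (12,X), (12,Y), (16,Y), (18,X), (18,Y), (19,X), (20,Y), (21,X), (28,X)
ranks: 10->1, 11->2, 12->3.5, 12->3.5, 16->5, 18->6.5, 18->6.5, 19->8, 20->9, 21->10, 28->11
Step 2: Rank sum for X: R1 = 1 + 2 + 3.5 + 6.5 + 8 + 10 + 11 = 42.
Step 3: U_X = R1 - n1(n1+1)/2 = 42 - 7*8/2 = 42 - 28 = 14.
       U_Y = n1*n2 - U_X = 28 - 14 = 14.
Step 4: Ties are present, so use the tie-corrected normal approximation (with continuity correction) for the p-value.
Step 5: p-value = 1.000000; compare to alpha = 0.05. fail to reject H0.

U_X = 14, p = 1.000000, fail to reject H0 at alpha = 0.05.


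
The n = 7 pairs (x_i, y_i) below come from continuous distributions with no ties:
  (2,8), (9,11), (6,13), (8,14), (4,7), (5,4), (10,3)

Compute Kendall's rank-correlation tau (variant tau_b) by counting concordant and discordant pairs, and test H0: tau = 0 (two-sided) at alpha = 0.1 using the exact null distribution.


Step 1: Enumerate the 21 unordered pairs (i,j) with i<j and classify each by sign(x_j-x_i) * sign(y_j-y_i).
  (1,2):dx=+7,dy=+3->C; (1,3):dx=+4,dy=+5->C; (1,4):dx=+6,dy=+6->C; (1,5):dx=+2,dy=-1->D
  (1,6):dx=+3,dy=-4->D; (1,7):dx=+8,dy=-5->D; (2,3):dx=-3,dy=+2->D; (2,4):dx=-1,dy=+3->D
  (2,5):dx=-5,dy=-4->C; (2,6):dx=-4,dy=-7->C; (2,7):dx=+1,dy=-8->D; (3,4):dx=+2,dy=+1->C
  (3,5):dx=-2,dy=-6->C; (3,6):dx=-1,dy=-9->C; (3,7):dx=+4,dy=-10->D; (4,5):dx=-4,dy=-7->C
  (4,6):dx=-3,dy=-10->C; (4,7):dx=+2,dy=-11->D; (5,6):dx=+1,dy=-3->D; (5,7):dx=+6,dy=-4->D
  (6,7):dx=+5,dy=-1->D
Step 2: C = 10, D = 11, total pairs = 21.
Step 3: tau = (C - D)/(n(n-1)/2) = (10 - 11)/21 = -0.047619.
Step 4: Exact two-sided p-value (enumerate n! = 5040 permutations of y under H0): p = 1.000000.
Step 5: alpha = 0.1. fail to reject H0.

tau_b = -0.0476 (C=10, D=11), p = 1.000000, fail to reject H0.


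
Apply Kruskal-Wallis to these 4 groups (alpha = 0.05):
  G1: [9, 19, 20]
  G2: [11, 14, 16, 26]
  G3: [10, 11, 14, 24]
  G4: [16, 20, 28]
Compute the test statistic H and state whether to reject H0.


Step 1: Combine all N = 14 observations and assign midranks.
sorted (value, group, rank): (9,G1,1), (10,G3,2), (11,G2,3.5), (11,G3,3.5), (14,G2,5.5), (14,G3,5.5), (16,G2,7.5), (16,G4,7.5), (19,G1,9), (20,G1,10.5), (20,G4,10.5), (24,G3,12), (26,G2,13), (28,G4,14)
Step 2: Sum ranks within each group.
R_1 = 20.5 (n_1 = 3)
R_2 = 29.5 (n_2 = 4)
R_3 = 23 (n_3 = 4)
R_4 = 32 (n_4 = 3)
Step 3: H = 12/(N(N+1)) * sum(R_i^2/n_i) - 3(N+1)
     = 12/(14*15) * (20.5^2/3 + 29.5^2/4 + 23^2/4 + 32^2/3) - 3*15
     = 0.057143 * 831.229 - 45
     = 2.498810.
Step 4: Ties present; correction factor C = 1 - 24/(14^3 - 14) = 0.991209. Corrected H = 2.498810 / 0.991209 = 2.520972.
Step 5: Under H0, H ~ chi^2(3); p-value = 0.471513.
Step 6: alpha = 0.05. fail to reject H0.

H = 2.5210, df = 3, p = 0.471513, fail to reject H0.


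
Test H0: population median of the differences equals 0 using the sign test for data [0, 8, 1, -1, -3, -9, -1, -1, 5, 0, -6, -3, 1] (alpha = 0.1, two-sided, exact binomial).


Step 1: Discard zero differences. Original n = 13; n_eff = number of nonzero differences = 11.
Nonzero differences (with sign): +8, +1, -1, -3, -9, -1, -1, +5, -6, -3, +1
Step 2: Count signs: positive = 4, negative = 7.
Step 3: Under H0: P(positive) = 0.5, so the number of positives S ~ Bin(11, 0.5).
Step 4: Two-sided exact p-value = sum of Bin(11,0.5) probabilities at or below the observed probability = 0.548828.
Step 5: alpha = 0.1. fail to reject H0.

n_eff = 11, pos = 4, neg = 7, p = 0.548828, fail to reject H0.


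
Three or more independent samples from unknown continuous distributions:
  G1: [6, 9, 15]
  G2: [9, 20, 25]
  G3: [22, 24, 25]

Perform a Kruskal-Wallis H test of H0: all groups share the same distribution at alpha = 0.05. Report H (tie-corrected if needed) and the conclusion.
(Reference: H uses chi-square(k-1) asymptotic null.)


Step 1: Combine all N = 9 observations and assign midranks.
sorted (value, group, rank): (6,G1,1), (9,G1,2.5), (9,G2,2.5), (15,G1,4), (20,G2,5), (22,G3,6), (24,G3,7), (25,G2,8.5), (25,G3,8.5)
Step 2: Sum ranks within each group.
R_1 = 7.5 (n_1 = 3)
R_2 = 16 (n_2 = 3)
R_3 = 21.5 (n_3 = 3)
Step 3: H = 12/(N(N+1)) * sum(R_i^2/n_i) - 3(N+1)
     = 12/(9*10) * (7.5^2/3 + 16^2/3 + 21.5^2/3) - 3*10
     = 0.133333 * 258.167 - 30
     = 4.422222.
Step 4: Ties present; correction factor C = 1 - 12/(9^3 - 9) = 0.983333. Corrected H = 4.422222 / 0.983333 = 4.497175.
Step 5: Under H0, H ~ chi^2(2); p-value = 0.105548.
Step 6: alpha = 0.05. fail to reject H0.

H = 4.4972, df = 2, p = 0.105548, fail to reject H0.


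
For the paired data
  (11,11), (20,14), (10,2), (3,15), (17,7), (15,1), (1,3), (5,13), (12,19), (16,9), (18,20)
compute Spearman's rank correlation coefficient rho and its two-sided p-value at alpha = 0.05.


Step 1: Rank x and y separately (midranks; no ties here).
rank(x): 11->5, 20->11, 10->4, 3->2, 17->9, 15->7, 1->1, 5->3, 12->6, 16->8, 18->10
rank(y): 11->6, 14->8, 2->2, 15->9, 7->4, 1->1, 3->3, 13->7, 19->10, 9->5, 20->11
Step 2: d_i = R_x(i) - R_y(i); compute d_i^2.
  (5-6)^2=1, (11-8)^2=9, (4-2)^2=4, (2-9)^2=49, (9-4)^2=25, (7-1)^2=36, (1-3)^2=4, (3-7)^2=16, (6-10)^2=16, (8-5)^2=9, (10-11)^2=1
sum(d^2) = 170.
Step 3: rho = 1 - 6*170 / (11*(11^2 - 1)) = 1 - 1020/1320 = 0.227273.
Step 4: Under H0, t = rho * sqrt((n-2)/(1-rho^2)) = 0.7001 ~ t(9).
Step 5: Two-sided p-value from the t-distribution with 9 df = 0.501536.
Step 6: alpha = 0.05. fail to reject H0.

rho = 0.2273, p = 0.501536, fail to reject H0 at alpha = 0.05.


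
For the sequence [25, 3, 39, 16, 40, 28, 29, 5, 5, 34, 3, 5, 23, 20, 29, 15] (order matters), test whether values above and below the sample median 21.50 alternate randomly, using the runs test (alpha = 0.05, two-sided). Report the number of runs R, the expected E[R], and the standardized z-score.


Step 1: Compute median = 21.50; label A = above, B = below.
Labels in order: ABABAAABBABBABAB  (n_A = 8, n_B = 8)
Step 2: Count runs R = 12.
Step 3: Under H0 (random ordering), E[R] = 2*n_A*n_B/(n_A+n_B) + 1 = 2*8*8/16 + 1 = 9.0000.
        Var[R] = 2*n_A*n_B*(2*n_A*n_B - n_A - n_B) / ((n_A+n_B)^2 * (n_A+n_B-1)) = 14336/3840 = 3.7333.
        SD[R] = 1.9322.
Step 4: Continuity-corrected z = (R - 0.5 - E[R]) / SD[R] = (12 - 0.5 - 9.0000) / 1.9322 = 1.2939.
Step 5: Two-sided p-value via normal approximation = 2*(1 - Phi(|z|)) = 0.195709.
Step 6: alpha = 0.05. fail to reject H0.

R = 12, z = 1.2939, p = 0.195709, fail to reject H0.


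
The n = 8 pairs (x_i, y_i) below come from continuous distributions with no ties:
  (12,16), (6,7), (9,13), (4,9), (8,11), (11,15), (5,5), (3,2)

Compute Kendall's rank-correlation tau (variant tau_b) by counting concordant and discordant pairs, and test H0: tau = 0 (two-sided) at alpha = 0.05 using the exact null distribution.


Step 1: Enumerate the 28 unordered pairs (i,j) with i<j and classify each by sign(x_j-x_i) * sign(y_j-y_i).
  (1,2):dx=-6,dy=-9->C; (1,3):dx=-3,dy=-3->C; (1,4):dx=-8,dy=-7->C; (1,5):dx=-4,dy=-5->C
  (1,6):dx=-1,dy=-1->C; (1,7):dx=-7,dy=-11->C; (1,8):dx=-9,dy=-14->C; (2,3):dx=+3,dy=+6->C
  (2,4):dx=-2,dy=+2->D; (2,5):dx=+2,dy=+4->C; (2,6):dx=+5,dy=+8->C; (2,7):dx=-1,dy=-2->C
  (2,8):dx=-3,dy=-5->C; (3,4):dx=-5,dy=-4->C; (3,5):dx=-1,dy=-2->C; (3,6):dx=+2,dy=+2->C
  (3,7):dx=-4,dy=-8->C; (3,8):dx=-6,dy=-11->C; (4,5):dx=+4,dy=+2->C; (4,6):dx=+7,dy=+6->C
  (4,7):dx=+1,dy=-4->D; (4,8):dx=-1,dy=-7->C; (5,6):dx=+3,dy=+4->C; (5,7):dx=-3,dy=-6->C
  (5,8):dx=-5,dy=-9->C; (6,7):dx=-6,dy=-10->C; (6,8):dx=-8,dy=-13->C; (7,8):dx=-2,dy=-3->C
Step 2: C = 26, D = 2, total pairs = 28.
Step 3: tau = (C - D)/(n(n-1)/2) = (26 - 2)/28 = 0.857143.
Step 4: Exact two-sided p-value (enumerate n! = 40320 permutations of y under H0): p = 0.001736.
Step 5: alpha = 0.05. reject H0.

tau_b = 0.8571 (C=26, D=2), p = 0.001736, reject H0.


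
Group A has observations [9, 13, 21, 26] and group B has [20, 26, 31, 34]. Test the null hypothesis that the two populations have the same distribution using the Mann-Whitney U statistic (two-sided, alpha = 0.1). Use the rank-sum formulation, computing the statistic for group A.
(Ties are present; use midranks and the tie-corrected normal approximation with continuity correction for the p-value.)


Step 1: Combine and sort all 8 observations; assign midranks.
sorted (value, group): (9,X), (13,X), (20,Y), (21,X), (26,X), (26,Y), (31,Y), (34,Y)
ranks: 9->1, 13->2, 20->3, 21->4, 26->5.5, 26->5.5, 31->7, 34->8
Step 2: Rank sum for X: R1 = 1 + 2 + 4 + 5.5 = 12.5.
Step 3: U_X = R1 - n1(n1+1)/2 = 12.5 - 4*5/2 = 12.5 - 10 = 2.5.
       U_Y = n1*n2 - U_X = 16 - 2.5 = 13.5.
Step 4: Ties are present, so use the tie-corrected normal approximation (with continuity correction) for the p-value.
Step 5: p-value = 0.146489; compare to alpha = 0.1. fail to reject H0.

U_X = 2.5, p = 0.146489, fail to reject H0 at alpha = 0.1.


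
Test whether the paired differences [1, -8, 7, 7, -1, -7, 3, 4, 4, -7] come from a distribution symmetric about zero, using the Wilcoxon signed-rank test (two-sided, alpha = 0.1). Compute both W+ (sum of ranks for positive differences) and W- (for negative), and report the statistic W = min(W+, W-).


Step 1: Drop any zero differences (none here) and take |d_i|.
|d| = [1, 8, 7, 7, 1, 7, 3, 4, 4, 7]
Step 2: Midrank |d_i| (ties get averaged ranks).
ranks: |1|->1.5, |8|->10, |7|->7.5, |7|->7.5, |1|->1.5, |7|->7.5, |3|->3, |4|->4.5, |4|->4.5, |7|->7.5
Step 3: Attach original signs; sum ranks with positive sign and with negative sign.
W+ = 1.5 + 7.5 + 7.5 + 3 + 4.5 + 4.5 = 28.5
W- = 10 + 1.5 + 7.5 + 7.5 = 26.5
(Check: W+ + W- = 55 should equal n(n+1)/2 = 55.)
Step 4: Test statistic W = min(W+, W-) = 26.5.
Step 5: Ties in |d|, so use the tie-corrected normal approximation.
        E[W] = n(n+1)/4 = 10*11/4 = 27.5.
        Tie groups: |d|=1 (t=2), |d|=4 (t=2), |d|=7 (t=4); sum(t^3 - t) = 72.
        Var[W] = n(n+1)(2n+1)/24 - sum(t^3-t)/48 = 2310/24 - 72/48 = 94.75.
        z = (W - E[W]) / sqrt(Var[W]) = (26.5 - 27.5) / 9.7340 = -0.1027.
        Two-sided p = 2*Phi(z) = 0.918175.
Step 6: alpha = 0.1. fail to reject H0.

W+ = 28.5, W- = 26.5, W = min = 26.5, p = 0.918175, fail to reject H0.


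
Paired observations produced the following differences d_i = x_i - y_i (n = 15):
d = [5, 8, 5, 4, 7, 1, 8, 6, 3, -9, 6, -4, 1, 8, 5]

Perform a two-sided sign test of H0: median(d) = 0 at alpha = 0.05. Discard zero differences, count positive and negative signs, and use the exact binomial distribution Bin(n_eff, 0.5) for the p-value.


Step 1: Discard zero differences. Original n = 15; n_eff = number of nonzero differences = 15.
Nonzero differences (with sign): +5, +8, +5, +4, +7, +1, +8, +6, +3, -9, +6, -4, +1, +8, +5
Step 2: Count signs: positive = 13, negative = 2.
Step 3: Under H0: P(positive) = 0.5, so the number of positives S ~ Bin(15, 0.5).
Step 4: Two-sided exact p-value = sum of Bin(15,0.5) probabilities at or below the observed probability = 0.007385.
Step 5: alpha = 0.05. reject H0.

n_eff = 15, pos = 13, neg = 2, p = 0.007385, reject H0.


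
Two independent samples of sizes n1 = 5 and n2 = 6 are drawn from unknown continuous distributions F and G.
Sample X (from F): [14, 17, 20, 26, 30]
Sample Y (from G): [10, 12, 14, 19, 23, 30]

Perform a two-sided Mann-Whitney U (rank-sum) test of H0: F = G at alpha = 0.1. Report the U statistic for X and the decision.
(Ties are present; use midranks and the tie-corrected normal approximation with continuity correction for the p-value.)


Step 1: Combine and sort all 11 observations; assign midranks.
sorted (value, group): (10,Y), (12,Y), (14,X), (14,Y), (17,X), (19,Y), (20,X), (23,Y), (26,X), (30,X), (30,Y)
ranks: 10->1, 12->2, 14->3.5, 14->3.5, 17->5, 19->6, 20->7, 23->8, 26->9, 30->10.5, 30->10.5
Step 2: Rank sum for X: R1 = 3.5 + 5 + 7 + 9 + 10.5 = 35.
Step 3: U_X = R1 - n1(n1+1)/2 = 35 - 5*6/2 = 35 - 15 = 20.
       U_Y = n1*n2 - U_X = 30 - 20 = 10.
Step 4: Ties are present, so use the tie-corrected normal approximation (with continuity correction) for the p-value.
Step 5: p-value = 0.409176; compare to alpha = 0.1. fail to reject H0.

U_X = 20, p = 0.409176, fail to reject H0 at alpha = 0.1.


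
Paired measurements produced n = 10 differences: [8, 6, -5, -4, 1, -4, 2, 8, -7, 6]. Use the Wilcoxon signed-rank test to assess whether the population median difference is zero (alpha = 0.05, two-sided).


Step 1: Drop any zero differences (none here) and take |d_i|.
|d| = [8, 6, 5, 4, 1, 4, 2, 8, 7, 6]
Step 2: Midrank |d_i| (ties get averaged ranks).
ranks: |8|->9.5, |6|->6.5, |5|->5, |4|->3.5, |1|->1, |4|->3.5, |2|->2, |8|->9.5, |7|->8, |6|->6.5
Step 3: Attach original signs; sum ranks with positive sign and with negative sign.
W+ = 9.5 + 6.5 + 1 + 2 + 9.5 + 6.5 = 35
W- = 5 + 3.5 + 3.5 + 8 = 20
(Check: W+ + W- = 55 should equal n(n+1)/2 = 55.)
Step 4: Test statistic W = min(W+, W-) = 20.
Step 5: Ties in |d|, so use the tie-corrected normal approximation.
        E[W] = n(n+1)/4 = 10*11/4 = 27.5.
        Tie groups: |d|=4 (t=2), |d|=6 (t=2), |d|=8 (t=2); sum(t^3 - t) = 18.
        Var[W] = n(n+1)(2n+1)/24 - sum(t^3-t)/48 = 2310/24 - 18/48 = 95.875.
        z = (W - E[W]) / sqrt(Var[W]) = (20 - 27.5) / 9.7916 = -0.7660.
        Two-sided p = 2*Phi(z) = 0.443697.
Step 6: alpha = 0.05. fail to reject H0.

W+ = 35, W- = 20, W = min = 20, p = 0.443697, fail to reject H0.


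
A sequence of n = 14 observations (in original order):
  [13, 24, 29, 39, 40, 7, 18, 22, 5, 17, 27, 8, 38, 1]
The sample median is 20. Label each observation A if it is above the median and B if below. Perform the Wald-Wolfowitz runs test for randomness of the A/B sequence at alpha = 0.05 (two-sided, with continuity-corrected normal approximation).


Step 1: Compute median = 20; label A = above, B = below.
Labels in order: BAAAABBABBABAB  (n_A = 7, n_B = 7)
Step 2: Count runs R = 9.
Step 3: Under H0 (random ordering), E[R] = 2*n_A*n_B/(n_A+n_B) + 1 = 2*7*7/14 + 1 = 8.0000.
        Var[R] = 2*n_A*n_B*(2*n_A*n_B - n_A - n_B) / ((n_A+n_B)^2 * (n_A+n_B-1)) = 8232/2548 = 3.2308.
        SD[R] = 1.7974.
Step 4: Continuity-corrected z = (R - 0.5 - E[R]) / SD[R] = (9 - 0.5 - 8.0000) / 1.7974 = 0.2782.
Step 5: Two-sided p-value via normal approximation = 2*(1 - Phi(|z|)) = 0.780879.
Step 6: alpha = 0.05. fail to reject H0.

R = 9, z = 0.2782, p = 0.780879, fail to reject H0.


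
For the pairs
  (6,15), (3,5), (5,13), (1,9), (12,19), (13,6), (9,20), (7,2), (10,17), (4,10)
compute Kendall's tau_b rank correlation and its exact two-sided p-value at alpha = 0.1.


Step 1: Enumerate the 45 unordered pairs (i,j) with i<j and classify each by sign(x_j-x_i) * sign(y_j-y_i).
  (1,2):dx=-3,dy=-10->C; (1,3):dx=-1,dy=-2->C; (1,4):dx=-5,dy=-6->C; (1,5):dx=+6,dy=+4->C
  (1,6):dx=+7,dy=-9->D; (1,7):dx=+3,dy=+5->C; (1,8):dx=+1,dy=-13->D; (1,9):dx=+4,dy=+2->C
  (1,10):dx=-2,dy=-5->C; (2,3):dx=+2,dy=+8->C; (2,4):dx=-2,dy=+4->D; (2,5):dx=+9,dy=+14->C
  (2,6):dx=+10,dy=+1->C; (2,7):dx=+6,dy=+15->C; (2,8):dx=+4,dy=-3->D; (2,9):dx=+7,dy=+12->C
  (2,10):dx=+1,dy=+5->C; (3,4):dx=-4,dy=-4->C; (3,5):dx=+7,dy=+6->C; (3,6):dx=+8,dy=-7->D
  (3,7):dx=+4,dy=+7->C; (3,8):dx=+2,dy=-11->D; (3,9):dx=+5,dy=+4->C; (3,10):dx=-1,dy=-3->C
  (4,5):dx=+11,dy=+10->C; (4,6):dx=+12,dy=-3->D; (4,7):dx=+8,dy=+11->C; (4,8):dx=+6,dy=-7->D
  (4,9):dx=+9,dy=+8->C; (4,10):dx=+3,dy=+1->C; (5,6):dx=+1,dy=-13->D; (5,7):dx=-3,dy=+1->D
  (5,8):dx=-5,dy=-17->C; (5,9):dx=-2,dy=-2->C; (5,10):dx=-8,dy=-9->C; (6,7):dx=-4,dy=+14->D
  (6,8):dx=-6,dy=-4->C; (6,9):dx=-3,dy=+11->D; (6,10):dx=-9,dy=+4->D; (7,8):dx=-2,dy=-18->C
  (7,9):dx=+1,dy=-3->D; (7,10):dx=-5,dy=-10->C; (8,9):dx=+3,dy=+15->C; (8,10):dx=-3,dy=+8->D
  (9,10):dx=-6,dy=-7->C
Step 2: C = 30, D = 15, total pairs = 45.
Step 3: tau = (C - D)/(n(n-1)/2) = (30 - 15)/45 = 0.333333.
Step 4: Exact two-sided p-value (enumerate n! = 3628800 permutations of y under H0): p = 0.216373.
Step 5: alpha = 0.1. fail to reject H0.

tau_b = 0.3333 (C=30, D=15), p = 0.216373, fail to reject H0.
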